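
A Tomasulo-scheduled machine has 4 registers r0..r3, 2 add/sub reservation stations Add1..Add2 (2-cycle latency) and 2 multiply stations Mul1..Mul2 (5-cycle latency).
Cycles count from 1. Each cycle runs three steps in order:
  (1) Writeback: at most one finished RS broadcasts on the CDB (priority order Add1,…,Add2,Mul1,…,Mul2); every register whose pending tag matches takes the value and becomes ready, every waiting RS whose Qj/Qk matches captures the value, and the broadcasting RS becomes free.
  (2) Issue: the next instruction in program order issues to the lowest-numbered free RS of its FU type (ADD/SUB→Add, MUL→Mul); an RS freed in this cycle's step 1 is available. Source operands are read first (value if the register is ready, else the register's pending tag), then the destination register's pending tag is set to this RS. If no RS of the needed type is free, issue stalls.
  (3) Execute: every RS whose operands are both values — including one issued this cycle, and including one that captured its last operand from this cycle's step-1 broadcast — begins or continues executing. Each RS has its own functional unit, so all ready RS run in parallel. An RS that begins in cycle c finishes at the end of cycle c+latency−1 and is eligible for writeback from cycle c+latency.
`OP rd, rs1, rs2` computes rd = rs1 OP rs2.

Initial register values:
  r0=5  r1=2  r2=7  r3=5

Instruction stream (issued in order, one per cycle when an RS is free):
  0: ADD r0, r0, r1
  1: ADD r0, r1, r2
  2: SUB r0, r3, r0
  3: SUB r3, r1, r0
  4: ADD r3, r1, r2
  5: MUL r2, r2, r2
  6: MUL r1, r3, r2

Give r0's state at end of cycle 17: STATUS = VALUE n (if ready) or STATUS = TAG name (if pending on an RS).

cycle 1: issue ADD r0<-Add1 // r0:Add1,r1:2,r2:7,r3:5
cycle 2: issue ADD r0<-Add2 // r0:Add2,r1:2,r2:7,r3:5
cycle 3: CDB Add1=7; issue SUB r0<-Add1 // r0:Add1,r1:2,r2:7,r3:5
cycle 4: CDB Add2=9; issue SUB r3<-Add2 // r0:Add1,r1:2,r2:7,r3:Add2
cycle 5: stall // r0:Add1,r1:2,r2:7,r3:Add2
cycle 6: CDB Add1=-4; issue ADD r3<-Add1 // r0:-4,r1:2,r2:7,r3:Add1
cycle 7: issue MUL r2<-Mul1 // r0:-4,r1:2,r2:Mul1,r3:Add1
cycle 8: CDB Add1=9; issue MUL r1<-Mul2 // r0:-4,r1:Mul2,r2:Mul1,r3:9
cycle 9: CDB Add2=6 // r0:-4,r1:Mul2,r2:Mul1,r3:9
cycle 10: - // r0:-4,r1:Mul2,r2:Mul1,r3:9
cycle 11: - // r0:-4,r1:Mul2,r2:Mul1,r3:9
cycle 12: CDB Mul1=49 // r0:-4,r1:Mul2,r2:49,r3:9
cycle 13: - // r0:-4,r1:Mul2,r2:49,r3:9
cycle 14: - // r0:-4,r1:Mul2,r2:49,r3:9
cycle 15: - // r0:-4,r1:Mul2,r2:49,r3:9
cycle 16: - // r0:-4,r1:Mul2,r2:49,r3:9
cycle 17: CDB Mul2=441 // r0:-4,r1:441,r2:49,r3:9

STATUS = VALUE -4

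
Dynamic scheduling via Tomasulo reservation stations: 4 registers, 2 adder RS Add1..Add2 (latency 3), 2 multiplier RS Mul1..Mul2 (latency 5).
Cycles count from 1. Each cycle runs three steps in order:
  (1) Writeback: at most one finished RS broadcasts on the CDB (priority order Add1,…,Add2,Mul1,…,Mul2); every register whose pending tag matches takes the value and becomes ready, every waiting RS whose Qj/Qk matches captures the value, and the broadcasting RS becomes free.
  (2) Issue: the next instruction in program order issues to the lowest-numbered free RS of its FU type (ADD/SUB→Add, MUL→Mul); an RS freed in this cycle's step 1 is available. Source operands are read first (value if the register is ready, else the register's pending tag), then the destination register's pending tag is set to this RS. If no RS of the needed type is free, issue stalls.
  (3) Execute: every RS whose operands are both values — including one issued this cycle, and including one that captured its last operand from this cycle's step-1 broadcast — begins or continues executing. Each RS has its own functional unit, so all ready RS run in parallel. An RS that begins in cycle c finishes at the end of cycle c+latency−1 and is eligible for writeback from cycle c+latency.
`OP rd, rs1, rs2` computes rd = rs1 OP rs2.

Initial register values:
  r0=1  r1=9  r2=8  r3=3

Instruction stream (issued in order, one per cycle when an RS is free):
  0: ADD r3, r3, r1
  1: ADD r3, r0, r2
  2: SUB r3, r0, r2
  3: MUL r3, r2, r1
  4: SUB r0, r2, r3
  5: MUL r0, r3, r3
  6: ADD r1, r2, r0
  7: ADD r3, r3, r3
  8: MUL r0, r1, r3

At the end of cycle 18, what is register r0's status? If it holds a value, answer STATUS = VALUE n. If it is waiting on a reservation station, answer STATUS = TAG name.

cycle 1: issue ADD r3<-Add1 // r0:1,r1:9,r2:8,r3:Add1
cycle 2: issue ADD r3<-Add2 // r0:1,r1:9,r2:8,r3:Add2
cycle 3: stall // r0:1,r1:9,r2:8,r3:Add2
cycle 4: CDB Add1=12; issue SUB r3<-Add1 // r0:1,r1:9,r2:8,r3:Add1
cycle 5: CDB Add2=9; issue MUL r3<-Mul1 // r0:1,r1:9,r2:8,r3:Mul1
cycle 6: issue SUB r0<-Add2 // r0:Add2,r1:9,r2:8,r3:Mul1
cycle 7: CDB Add1=-7; issue MUL r0<-Mul2 // r0:Mul2,r1:9,r2:8,r3:Mul1
cycle 8: issue ADD r1<-Add1 // r0:Mul2,r1:Add1,r2:8,r3:Mul1
cycle 9: stall // r0:Mul2,r1:Add1,r2:8,r3:Mul1
cycle 10: CDB Mul1=72; stall // r0:Mul2,r1:Add1,r2:8,r3:72
cycle 11: stall // r0:Mul2,r1:Add1,r2:8,r3:72
cycle 12: stall // r0:Mul2,r1:Add1,r2:8,r3:72
cycle 13: CDB Add2=-64; issue ADD r3<-Add2 // r0:Mul2,r1:Add1,r2:8,r3:Add2
cycle 14: issue MUL r0<-Mul1 // r0:Mul1,r1:Add1,r2:8,r3:Add2
cycle 15: CDB Mul2=5184 // r0:Mul1,r1:Add1,r2:8,r3:Add2
cycle 16: CDB Add2=144 // r0:Mul1,r1:Add1,r2:8,r3:144
cycle 17: - // r0:Mul1,r1:Add1,r2:8,r3:144
cycle 18: CDB Add1=5192 // r0:Mul1,r1:5192,r2:8,r3:144

STATUS = TAG Mul1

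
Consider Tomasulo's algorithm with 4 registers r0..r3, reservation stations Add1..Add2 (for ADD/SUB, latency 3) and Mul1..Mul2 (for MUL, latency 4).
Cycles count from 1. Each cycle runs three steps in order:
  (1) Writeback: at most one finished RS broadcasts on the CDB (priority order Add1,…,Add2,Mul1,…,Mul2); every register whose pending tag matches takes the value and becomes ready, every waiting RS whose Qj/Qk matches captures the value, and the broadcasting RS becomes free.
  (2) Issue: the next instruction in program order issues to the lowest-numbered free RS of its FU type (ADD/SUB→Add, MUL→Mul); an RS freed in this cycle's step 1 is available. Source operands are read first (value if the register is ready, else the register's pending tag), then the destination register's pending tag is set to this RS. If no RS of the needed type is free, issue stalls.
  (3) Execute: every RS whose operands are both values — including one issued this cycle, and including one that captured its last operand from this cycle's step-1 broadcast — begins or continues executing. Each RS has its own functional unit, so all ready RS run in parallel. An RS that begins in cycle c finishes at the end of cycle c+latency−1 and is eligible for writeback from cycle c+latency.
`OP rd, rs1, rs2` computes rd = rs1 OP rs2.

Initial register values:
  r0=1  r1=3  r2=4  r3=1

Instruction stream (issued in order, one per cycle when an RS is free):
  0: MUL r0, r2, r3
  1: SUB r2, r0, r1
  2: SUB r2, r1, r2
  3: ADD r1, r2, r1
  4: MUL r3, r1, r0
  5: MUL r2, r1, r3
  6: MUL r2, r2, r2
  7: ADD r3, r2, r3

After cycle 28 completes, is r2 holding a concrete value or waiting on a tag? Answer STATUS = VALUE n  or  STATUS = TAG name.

cycle 1: issue MUL r0<-Mul1 // r0:Mul1,r1:3,r2:4,r3:1
cycle 2: issue SUB r2<-Add1 // r0:Mul1,r1:3,r2:Add1,r3:1
cycle 3: issue SUB r2<-Add2 // r0:Mul1,r1:3,r2:Add2,r3:1
cycle 4: stall // r0:Mul1,r1:3,r2:Add2,r3:1
cycle 5: CDB Mul1=4; stall // r0:4,r1:3,r2:Add2,r3:1
cycle 6: stall // r0:4,r1:3,r2:Add2,r3:1
cycle 7: stall // r0:4,r1:3,r2:Add2,r3:1
cycle 8: CDB Add1=1; issue ADD r1<-Add1 // r0:4,r1:Add1,r2:Add2,r3:1
cycle 9: issue MUL r3<-Mul1 // r0:4,r1:Add1,r2:Add2,r3:Mul1
cycle 10: issue MUL r2<-Mul2 // r0:4,r1:Add1,r2:Mul2,r3:Mul1
cycle 11: CDB Add2=2; stall // r0:4,r1:Add1,r2:Mul2,r3:Mul1
cycle 12: stall // r0:4,r1:Add1,r2:Mul2,r3:Mul1
cycle 13: stall // r0:4,r1:Add1,r2:Mul2,r3:Mul1
cycle 14: CDB Add1=5; stall // r0:4,r1:5,r2:Mul2,r3:Mul1
cycle 15: stall // r0:4,r1:5,r2:Mul2,r3:Mul1
cycle 16: stall // r0:4,r1:5,r2:Mul2,r3:Mul1
cycle 17: stall // r0:4,r1:5,r2:Mul2,r3:Mul1
cycle 18: CDB Mul1=20; issue MUL r2<-Mul1 // r0:4,r1:5,r2:Mul1,r3:20
cycle 19: issue ADD r3<-Add1 // r0:4,r1:5,r2:Mul1,r3:Add1
cycle 20: - // r0:4,r1:5,r2:Mul1,r3:Add1
cycle 21: - // r0:4,r1:5,r2:Mul1,r3:Add1
cycle 22: CDB Mul2=100 // r0:4,r1:5,r2:Mul1,r3:Add1
cycle 23: - // r0:4,r1:5,r2:Mul1,r3:Add1
cycle 24: - // r0:4,r1:5,r2:Mul1,r3:Add1
cycle 25: - // r0:4,r1:5,r2:Mul1,r3:Add1
cycle 26: CDB Mul1=10000 // r0:4,r1:5,r2:10000,r3:Add1
cycle 27: - // r0:4,r1:5,r2:10000,r3:Add1
cycle 28: - // r0:4,r1:5,r2:10000,r3:Add1

STATUS = VALUE 10000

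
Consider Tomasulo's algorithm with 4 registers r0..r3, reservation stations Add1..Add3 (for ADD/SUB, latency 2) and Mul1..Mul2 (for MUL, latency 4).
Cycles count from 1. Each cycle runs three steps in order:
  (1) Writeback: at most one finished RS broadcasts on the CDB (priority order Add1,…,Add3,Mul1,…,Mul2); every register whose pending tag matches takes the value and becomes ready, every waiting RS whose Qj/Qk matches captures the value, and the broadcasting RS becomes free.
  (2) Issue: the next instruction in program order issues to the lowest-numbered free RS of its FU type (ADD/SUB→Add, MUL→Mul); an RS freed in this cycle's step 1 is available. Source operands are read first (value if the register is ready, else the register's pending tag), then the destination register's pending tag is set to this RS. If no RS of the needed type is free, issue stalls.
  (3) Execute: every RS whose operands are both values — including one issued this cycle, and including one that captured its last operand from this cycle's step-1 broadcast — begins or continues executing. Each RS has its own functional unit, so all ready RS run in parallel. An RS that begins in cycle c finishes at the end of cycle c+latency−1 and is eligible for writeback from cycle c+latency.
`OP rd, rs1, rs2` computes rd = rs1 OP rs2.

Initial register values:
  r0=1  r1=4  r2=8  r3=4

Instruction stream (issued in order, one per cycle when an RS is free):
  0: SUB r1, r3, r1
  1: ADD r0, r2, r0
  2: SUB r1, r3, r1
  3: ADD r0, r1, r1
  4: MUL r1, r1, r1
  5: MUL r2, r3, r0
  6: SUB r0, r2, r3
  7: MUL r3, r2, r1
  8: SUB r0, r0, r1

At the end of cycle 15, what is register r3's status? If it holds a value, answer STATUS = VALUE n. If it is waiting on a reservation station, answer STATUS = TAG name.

STATUS = TAG Mul1

  c1: issue SUB r1<-Add1  regs: r0:1,r1:Add1,r2:8,r3:4
  c2: issue ADD r0<-Add2  regs: r0:Add2,r1:Add1,r2:8,r3:4
  c3: CDB Add1=0; issue SUB r1<-Add1  regs: r0:Add2,r1:Add1,r2:8,r3:4
  c4: CDB Add2=9; issue ADD r0<-Add2  regs: r0:Add2,r1:Add1,r2:8,r3:4
  c5: CDB Add1=4; issue MUL r1<-Mul1  regs: r0:Add2,r1:Mul1,r2:8,r3:4
  c6: issue MUL r2<-Mul2  regs: r0:Add2,r1:Mul1,r2:Mul2,r3:4
  c7: CDB Add2=8; issue SUB r0<-Add1  regs: r0:Add1,r1:Mul1,r2:Mul2,r3:4
  c8: stall  regs: r0:Add1,r1:Mul1,r2:Mul2,r3:4
  c9: CDB Mul1=16; issue MUL r3<-Mul1  regs: r0:Add1,r1:16,r2:Mul2,r3:Mul1
  c10: issue SUB r0<-Add2  regs: r0:Add2,r1:16,r2:Mul2,r3:Mul1
  c11: CDB Mul2=32  regs: r0:Add2,r1:16,r2:32,r3:Mul1
  c12: -  regs: r0:Add2,r1:16,r2:32,r3:Mul1
  c13: CDB Add1=28  regs: r0:Add2,r1:16,r2:32,r3:Mul1
  c14: -  regs: r0:Add2,r1:16,r2:32,r3:Mul1
  c15: CDB Add2=12  regs: r0:12,r1:16,r2:32,r3:Mul1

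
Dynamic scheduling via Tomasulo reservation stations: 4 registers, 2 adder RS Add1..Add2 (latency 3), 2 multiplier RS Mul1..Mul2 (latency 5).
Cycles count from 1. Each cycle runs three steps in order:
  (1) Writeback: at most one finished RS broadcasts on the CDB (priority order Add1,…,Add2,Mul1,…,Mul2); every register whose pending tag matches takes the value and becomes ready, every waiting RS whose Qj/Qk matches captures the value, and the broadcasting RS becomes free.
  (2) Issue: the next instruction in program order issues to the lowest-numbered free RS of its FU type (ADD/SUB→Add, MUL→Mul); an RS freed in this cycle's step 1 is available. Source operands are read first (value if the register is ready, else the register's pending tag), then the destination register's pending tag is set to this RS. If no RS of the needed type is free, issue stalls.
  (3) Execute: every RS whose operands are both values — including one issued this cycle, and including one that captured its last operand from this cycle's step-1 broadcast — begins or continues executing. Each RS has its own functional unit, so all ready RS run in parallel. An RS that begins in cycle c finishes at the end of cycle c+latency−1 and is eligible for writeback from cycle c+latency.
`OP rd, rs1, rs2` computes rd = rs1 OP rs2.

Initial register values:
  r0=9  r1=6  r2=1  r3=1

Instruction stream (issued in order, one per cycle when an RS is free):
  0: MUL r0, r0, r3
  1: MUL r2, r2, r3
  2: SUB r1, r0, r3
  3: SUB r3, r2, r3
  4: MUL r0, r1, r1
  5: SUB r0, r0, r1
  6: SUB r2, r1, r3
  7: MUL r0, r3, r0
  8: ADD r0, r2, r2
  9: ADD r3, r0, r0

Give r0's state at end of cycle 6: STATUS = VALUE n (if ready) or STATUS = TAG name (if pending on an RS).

STATUS = TAG Mul1

cycle 1: issue MUL r0<-Mul1 // r0:Mul1,r1:6,r2:1,r3:1
cycle 2: issue MUL r2<-Mul2 // r0:Mul1,r1:6,r2:Mul2,r3:1
cycle 3: issue SUB r1<-Add1 // r0:Mul1,r1:Add1,r2:Mul2,r3:1
cycle 4: issue SUB r3<-Add2 // r0:Mul1,r1:Add1,r2:Mul2,r3:Add2
cycle 5: stall // r0:Mul1,r1:Add1,r2:Mul2,r3:Add2
cycle 6: CDB Mul1=9; issue MUL r0<-Mul1 // r0:Mul1,r1:Add1,r2:Mul2,r3:Add2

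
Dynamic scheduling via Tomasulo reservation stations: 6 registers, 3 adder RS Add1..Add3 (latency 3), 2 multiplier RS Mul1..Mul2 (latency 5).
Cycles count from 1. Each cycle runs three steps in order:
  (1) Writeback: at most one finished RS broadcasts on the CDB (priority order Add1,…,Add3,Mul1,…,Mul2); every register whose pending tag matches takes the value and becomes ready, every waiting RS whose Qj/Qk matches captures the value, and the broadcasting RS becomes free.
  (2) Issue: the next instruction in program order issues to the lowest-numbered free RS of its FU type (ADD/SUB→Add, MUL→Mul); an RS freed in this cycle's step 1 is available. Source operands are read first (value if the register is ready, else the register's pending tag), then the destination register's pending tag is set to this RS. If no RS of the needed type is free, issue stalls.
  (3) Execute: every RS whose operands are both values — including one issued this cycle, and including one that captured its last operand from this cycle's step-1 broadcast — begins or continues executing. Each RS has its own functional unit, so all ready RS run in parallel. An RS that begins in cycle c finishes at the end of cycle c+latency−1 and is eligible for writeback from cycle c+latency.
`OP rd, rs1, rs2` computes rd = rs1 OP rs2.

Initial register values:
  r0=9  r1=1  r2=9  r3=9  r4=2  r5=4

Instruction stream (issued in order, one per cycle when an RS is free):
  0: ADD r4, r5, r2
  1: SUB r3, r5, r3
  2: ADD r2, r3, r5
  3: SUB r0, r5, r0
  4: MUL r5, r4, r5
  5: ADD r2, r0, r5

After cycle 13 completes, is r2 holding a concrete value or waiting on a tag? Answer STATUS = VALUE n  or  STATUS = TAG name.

STATUS = VALUE 47

cycle 1: issue ADD r4<-Add1 // r0:9,r1:1,r2:9,r3:9,r4:Add1,r5:4
cycle 2: issue SUB r3<-Add2 // r0:9,r1:1,r2:9,r3:Add2,r4:Add1,r5:4
cycle 3: issue ADD r2<-Add3 // r0:9,r1:1,r2:Add3,r3:Add2,r4:Add1,r5:4
cycle 4: CDB Add1=13; issue SUB r0<-Add1 // r0:Add1,r1:1,r2:Add3,r3:Add2,r4:13,r5:4
cycle 5: CDB Add2=-5; issue MUL r5<-Mul1 // r0:Add1,r1:1,r2:Add3,r3:-5,r4:13,r5:Mul1
cycle 6: issue ADD r2<-Add2 // r0:Add1,r1:1,r2:Add2,r3:-5,r4:13,r5:Mul1
cycle 7: CDB Add1=-5 // r0:-5,r1:1,r2:Add2,r3:-5,r4:13,r5:Mul1
cycle 8: CDB Add3=-1 // r0:-5,r1:1,r2:Add2,r3:-5,r4:13,r5:Mul1
cycle 9: - // r0:-5,r1:1,r2:Add2,r3:-5,r4:13,r5:Mul1
cycle 10: CDB Mul1=52 // r0:-5,r1:1,r2:Add2,r3:-5,r4:13,r5:52
cycle 11: - // r0:-5,r1:1,r2:Add2,r3:-5,r4:13,r5:52
cycle 12: - // r0:-5,r1:1,r2:Add2,r3:-5,r4:13,r5:52
cycle 13: CDB Add2=47 // r0:-5,r1:1,r2:47,r3:-5,r4:13,r5:52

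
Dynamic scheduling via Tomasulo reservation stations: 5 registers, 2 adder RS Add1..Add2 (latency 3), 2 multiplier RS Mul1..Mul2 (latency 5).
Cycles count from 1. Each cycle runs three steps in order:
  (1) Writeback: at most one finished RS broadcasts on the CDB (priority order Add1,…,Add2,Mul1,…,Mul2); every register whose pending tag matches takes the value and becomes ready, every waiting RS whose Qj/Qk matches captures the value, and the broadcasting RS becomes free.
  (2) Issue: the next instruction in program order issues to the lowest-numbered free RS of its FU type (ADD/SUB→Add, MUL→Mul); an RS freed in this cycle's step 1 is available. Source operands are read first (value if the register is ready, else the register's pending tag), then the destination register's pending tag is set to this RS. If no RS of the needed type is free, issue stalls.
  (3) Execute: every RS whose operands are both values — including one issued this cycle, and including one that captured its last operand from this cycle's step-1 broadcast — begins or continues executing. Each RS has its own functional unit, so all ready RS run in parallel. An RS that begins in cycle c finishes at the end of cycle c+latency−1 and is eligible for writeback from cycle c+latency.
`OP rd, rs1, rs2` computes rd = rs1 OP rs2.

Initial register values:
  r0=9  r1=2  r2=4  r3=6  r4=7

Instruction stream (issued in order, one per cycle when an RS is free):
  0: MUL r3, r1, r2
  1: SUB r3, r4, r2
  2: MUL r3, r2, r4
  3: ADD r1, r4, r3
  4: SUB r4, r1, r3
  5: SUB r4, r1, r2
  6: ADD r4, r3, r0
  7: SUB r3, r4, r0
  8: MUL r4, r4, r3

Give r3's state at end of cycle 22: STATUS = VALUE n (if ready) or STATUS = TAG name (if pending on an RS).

STATUS = VALUE 28

c1: issue MUL r3<-Mul1 | r0:9,r1:2,r2:4,r3:Mul1,r4:7
c2: issue SUB r3<-Add1 | r0:9,r1:2,r2:4,r3:Add1,r4:7
c3: issue MUL r3<-Mul2 | r0:9,r1:2,r2:4,r3:Mul2,r4:7
c4: issue ADD r1<-Add2 | r0:9,r1:Add2,r2:4,r3:Mul2,r4:7
c5: CDB Add1=3; issue SUB r4<-Add1 | r0:9,r1:Add2,r2:4,r3:Mul2,r4:Add1
c6: CDB Mul1=8; stall | r0:9,r1:Add2,r2:4,r3:Mul2,r4:Add1
c7: stall | r0:9,r1:Add2,r2:4,r3:Mul2,r4:Add1
c8: CDB Mul2=28; stall | r0:9,r1:Add2,r2:4,r3:28,r4:Add1
c9: stall | r0:9,r1:Add2,r2:4,r3:28,r4:Add1
c10: stall | r0:9,r1:Add2,r2:4,r3:28,r4:Add1
c11: CDB Add2=35; issue SUB r4<-Add2 | r0:9,r1:35,r2:4,r3:28,r4:Add2
c12: stall | r0:9,r1:35,r2:4,r3:28,r4:Add2
c13: stall | r0:9,r1:35,r2:4,r3:28,r4:Add2
c14: CDB Add1=7; issue ADD r4<-Add1 | r0:9,r1:35,r2:4,r3:28,r4:Add1
c15: CDB Add2=31; issue SUB r3<-Add2 | r0:9,r1:35,r2:4,r3:Add2,r4:Add1
c16: issue MUL r4<-Mul1 | r0:9,r1:35,r2:4,r3:Add2,r4:Mul1
c17: CDB Add1=37 | r0:9,r1:35,r2:4,r3:Add2,r4:Mul1
c18: - | r0:9,r1:35,r2:4,r3:Add2,r4:Mul1
c19: - | r0:9,r1:35,r2:4,r3:Add2,r4:Mul1
c20: CDB Add2=28 | r0:9,r1:35,r2:4,r3:28,r4:Mul1
c21: - | r0:9,r1:35,r2:4,r3:28,r4:Mul1
c22: - | r0:9,r1:35,r2:4,r3:28,r4:Mul1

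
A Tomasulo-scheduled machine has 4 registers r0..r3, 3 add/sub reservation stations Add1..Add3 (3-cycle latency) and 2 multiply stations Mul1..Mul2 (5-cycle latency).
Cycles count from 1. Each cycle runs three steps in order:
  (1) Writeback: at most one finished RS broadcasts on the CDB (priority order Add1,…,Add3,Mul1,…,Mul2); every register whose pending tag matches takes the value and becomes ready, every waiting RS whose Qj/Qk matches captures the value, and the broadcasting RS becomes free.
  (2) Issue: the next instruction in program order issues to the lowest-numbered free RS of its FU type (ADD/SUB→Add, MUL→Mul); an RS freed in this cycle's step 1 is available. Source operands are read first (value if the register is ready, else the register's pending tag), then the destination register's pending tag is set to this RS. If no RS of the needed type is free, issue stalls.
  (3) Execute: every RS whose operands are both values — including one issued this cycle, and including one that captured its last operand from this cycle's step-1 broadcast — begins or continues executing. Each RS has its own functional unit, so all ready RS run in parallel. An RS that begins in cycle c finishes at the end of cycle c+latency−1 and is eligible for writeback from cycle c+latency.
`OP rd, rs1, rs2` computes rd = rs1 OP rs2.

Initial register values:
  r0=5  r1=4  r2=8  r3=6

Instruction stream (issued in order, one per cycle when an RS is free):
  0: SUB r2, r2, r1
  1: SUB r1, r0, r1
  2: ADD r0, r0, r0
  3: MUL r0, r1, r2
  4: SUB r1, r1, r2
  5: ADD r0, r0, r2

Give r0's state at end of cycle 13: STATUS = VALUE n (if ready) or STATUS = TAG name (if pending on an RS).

STATUS = VALUE 8

  c1: issue SUB r2<-Add1  regs: r0:5,r1:4,r2:Add1,r3:6
  c2: issue SUB r1<-Add2  regs: r0:5,r1:Add2,r2:Add1,r3:6
  c3: issue ADD r0<-Add3  regs: r0:Add3,r1:Add2,r2:Add1,r3:6
  c4: CDB Add1=4; issue MUL r0<-Mul1  regs: r0:Mul1,r1:Add2,r2:4,r3:6
  c5: CDB Add2=1; issue SUB r1<-Add1  regs: r0:Mul1,r1:Add1,r2:4,r3:6
  c6: CDB Add3=10; issue ADD r0<-Add2  regs: r0:Add2,r1:Add1,r2:4,r3:6
  c7: -  regs: r0:Add2,r1:Add1,r2:4,r3:6
  c8: CDB Add1=-3  regs: r0:Add2,r1:-3,r2:4,r3:6
  c9: -  regs: r0:Add2,r1:-3,r2:4,r3:6
  c10: CDB Mul1=4  regs: r0:Add2,r1:-3,r2:4,r3:6
  c11: -  regs: r0:Add2,r1:-3,r2:4,r3:6
  c12: -  regs: r0:Add2,r1:-3,r2:4,r3:6
  c13: CDB Add2=8  regs: r0:8,r1:-3,r2:4,r3:6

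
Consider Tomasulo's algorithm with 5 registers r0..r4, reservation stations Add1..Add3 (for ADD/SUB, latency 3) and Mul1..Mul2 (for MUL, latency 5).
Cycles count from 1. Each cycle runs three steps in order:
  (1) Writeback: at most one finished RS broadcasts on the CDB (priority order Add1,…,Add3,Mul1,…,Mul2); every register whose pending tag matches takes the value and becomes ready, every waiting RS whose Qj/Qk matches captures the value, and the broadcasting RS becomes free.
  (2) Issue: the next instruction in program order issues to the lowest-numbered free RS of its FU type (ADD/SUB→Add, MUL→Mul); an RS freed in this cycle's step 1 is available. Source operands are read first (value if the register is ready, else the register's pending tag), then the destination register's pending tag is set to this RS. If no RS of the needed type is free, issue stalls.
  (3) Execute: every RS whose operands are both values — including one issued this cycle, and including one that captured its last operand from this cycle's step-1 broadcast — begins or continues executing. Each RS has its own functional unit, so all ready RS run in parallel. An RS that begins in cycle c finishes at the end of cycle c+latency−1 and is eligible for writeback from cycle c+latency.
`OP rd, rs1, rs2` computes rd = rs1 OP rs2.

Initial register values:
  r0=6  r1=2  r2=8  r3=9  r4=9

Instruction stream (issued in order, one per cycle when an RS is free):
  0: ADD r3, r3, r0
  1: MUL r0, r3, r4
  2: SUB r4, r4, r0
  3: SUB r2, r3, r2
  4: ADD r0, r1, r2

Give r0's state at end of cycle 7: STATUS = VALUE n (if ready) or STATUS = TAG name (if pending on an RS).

STATUS = TAG Add3

cycle 1: issue ADD r3<-Add1 // r0:6,r1:2,r2:8,r3:Add1,r4:9
cycle 2: issue MUL r0<-Mul1 // r0:Mul1,r1:2,r2:8,r3:Add1,r4:9
cycle 3: issue SUB r4<-Add2 // r0:Mul1,r1:2,r2:8,r3:Add1,r4:Add2
cycle 4: CDB Add1=15; issue SUB r2<-Add1 // r0:Mul1,r1:2,r2:Add1,r3:15,r4:Add2
cycle 5: issue ADD r0<-Add3 // r0:Add3,r1:2,r2:Add1,r3:15,r4:Add2
cycle 6: - // r0:Add3,r1:2,r2:Add1,r3:15,r4:Add2
cycle 7: CDB Add1=7 // r0:Add3,r1:2,r2:7,r3:15,r4:Add2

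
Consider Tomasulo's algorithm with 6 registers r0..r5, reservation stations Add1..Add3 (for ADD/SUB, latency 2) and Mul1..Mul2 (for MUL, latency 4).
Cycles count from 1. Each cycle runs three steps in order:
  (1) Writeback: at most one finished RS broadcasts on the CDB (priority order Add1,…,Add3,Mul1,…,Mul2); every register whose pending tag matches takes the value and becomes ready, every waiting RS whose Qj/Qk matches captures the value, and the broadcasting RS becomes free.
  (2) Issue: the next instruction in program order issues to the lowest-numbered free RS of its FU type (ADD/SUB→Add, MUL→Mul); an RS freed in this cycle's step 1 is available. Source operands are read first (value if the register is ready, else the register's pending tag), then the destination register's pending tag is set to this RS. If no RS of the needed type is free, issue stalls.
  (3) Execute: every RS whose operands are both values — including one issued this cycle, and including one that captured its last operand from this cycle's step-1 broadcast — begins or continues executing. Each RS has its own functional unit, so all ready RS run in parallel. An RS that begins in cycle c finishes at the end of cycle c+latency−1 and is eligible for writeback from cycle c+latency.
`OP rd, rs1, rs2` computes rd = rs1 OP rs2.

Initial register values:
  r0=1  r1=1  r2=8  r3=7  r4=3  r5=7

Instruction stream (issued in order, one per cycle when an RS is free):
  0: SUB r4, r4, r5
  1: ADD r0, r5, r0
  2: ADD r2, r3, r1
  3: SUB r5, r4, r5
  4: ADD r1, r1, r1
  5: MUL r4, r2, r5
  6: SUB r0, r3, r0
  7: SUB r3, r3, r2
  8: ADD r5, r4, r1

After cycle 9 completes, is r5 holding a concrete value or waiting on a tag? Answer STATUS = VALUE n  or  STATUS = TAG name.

STATUS = TAG Add1

cycle 1: issue SUB r4<-Add1 // r0:1,r1:1,r2:8,r3:7,r4:Add1,r5:7
cycle 2: issue ADD r0<-Add2 // r0:Add2,r1:1,r2:8,r3:7,r4:Add1,r5:7
cycle 3: CDB Add1=-4; issue ADD r2<-Add1 // r0:Add2,r1:1,r2:Add1,r3:7,r4:-4,r5:7
cycle 4: CDB Add2=8; issue SUB r5<-Add2 // r0:8,r1:1,r2:Add1,r3:7,r4:-4,r5:Add2
cycle 5: CDB Add1=8; issue ADD r1<-Add1 // r0:8,r1:Add1,r2:8,r3:7,r4:-4,r5:Add2
cycle 6: CDB Add2=-11; issue MUL r4<-Mul1 // r0:8,r1:Add1,r2:8,r3:7,r4:Mul1,r5:-11
cycle 7: CDB Add1=2; issue SUB r0<-Add1 // r0:Add1,r1:2,r2:8,r3:7,r4:Mul1,r5:-11
cycle 8: issue SUB r3<-Add2 // r0:Add1,r1:2,r2:8,r3:Add2,r4:Mul1,r5:-11
cycle 9: CDB Add1=-1; issue ADD r5<-Add1 // r0:-1,r1:2,r2:8,r3:Add2,r4:Mul1,r5:Add1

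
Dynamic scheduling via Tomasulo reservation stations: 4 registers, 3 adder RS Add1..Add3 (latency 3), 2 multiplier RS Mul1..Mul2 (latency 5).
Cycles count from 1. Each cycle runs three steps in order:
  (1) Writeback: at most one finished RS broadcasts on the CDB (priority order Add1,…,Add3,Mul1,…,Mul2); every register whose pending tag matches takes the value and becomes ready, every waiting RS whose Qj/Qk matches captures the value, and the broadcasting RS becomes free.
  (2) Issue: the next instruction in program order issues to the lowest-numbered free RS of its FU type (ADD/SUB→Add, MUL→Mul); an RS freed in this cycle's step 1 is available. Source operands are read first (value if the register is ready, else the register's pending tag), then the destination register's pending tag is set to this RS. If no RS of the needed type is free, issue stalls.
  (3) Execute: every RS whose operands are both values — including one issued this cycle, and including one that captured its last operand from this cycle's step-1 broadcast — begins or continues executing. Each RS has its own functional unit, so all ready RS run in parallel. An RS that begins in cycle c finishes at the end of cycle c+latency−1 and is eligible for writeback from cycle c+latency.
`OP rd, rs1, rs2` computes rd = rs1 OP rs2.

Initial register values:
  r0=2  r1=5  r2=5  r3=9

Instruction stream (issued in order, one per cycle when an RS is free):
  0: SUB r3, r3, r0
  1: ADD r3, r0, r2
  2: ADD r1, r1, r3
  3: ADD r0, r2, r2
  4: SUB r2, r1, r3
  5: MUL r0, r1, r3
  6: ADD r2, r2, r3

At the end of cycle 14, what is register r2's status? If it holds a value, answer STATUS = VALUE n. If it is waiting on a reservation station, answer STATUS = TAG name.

STATUS = VALUE 12

  c1: issue SUB r3<-Add1  regs: r0:2,r1:5,r2:5,r3:Add1
  c2: issue ADD r3<-Add2  regs: r0:2,r1:5,r2:5,r3:Add2
  c3: issue ADD r1<-Add3  regs: r0:2,r1:Add3,r2:5,r3:Add2
  c4: CDB Add1=7; issue ADD r0<-Add1  regs: r0:Add1,r1:Add3,r2:5,r3:Add2
  c5: CDB Add2=7; issue SUB r2<-Add2  regs: r0:Add1,r1:Add3,r2:Add2,r3:7
  c6: issue MUL r0<-Mul1  regs: r0:Mul1,r1:Add3,r2:Add2,r3:7
  c7: CDB Add1=10; issue ADD r2<-Add1  regs: r0:Mul1,r1:Add3,r2:Add1,r3:7
  c8: CDB Add3=12  regs: r0:Mul1,r1:12,r2:Add1,r3:7
  c9: -  regs: r0:Mul1,r1:12,r2:Add1,r3:7
  c10: -  regs: r0:Mul1,r1:12,r2:Add1,r3:7
  c11: CDB Add2=5  regs: r0:Mul1,r1:12,r2:Add1,r3:7
  c12: -  regs: r0:Mul1,r1:12,r2:Add1,r3:7
  c13: CDB Mul1=84  regs: r0:84,r1:12,r2:Add1,r3:7
  c14: CDB Add1=12  regs: r0:84,r1:12,r2:12,r3:7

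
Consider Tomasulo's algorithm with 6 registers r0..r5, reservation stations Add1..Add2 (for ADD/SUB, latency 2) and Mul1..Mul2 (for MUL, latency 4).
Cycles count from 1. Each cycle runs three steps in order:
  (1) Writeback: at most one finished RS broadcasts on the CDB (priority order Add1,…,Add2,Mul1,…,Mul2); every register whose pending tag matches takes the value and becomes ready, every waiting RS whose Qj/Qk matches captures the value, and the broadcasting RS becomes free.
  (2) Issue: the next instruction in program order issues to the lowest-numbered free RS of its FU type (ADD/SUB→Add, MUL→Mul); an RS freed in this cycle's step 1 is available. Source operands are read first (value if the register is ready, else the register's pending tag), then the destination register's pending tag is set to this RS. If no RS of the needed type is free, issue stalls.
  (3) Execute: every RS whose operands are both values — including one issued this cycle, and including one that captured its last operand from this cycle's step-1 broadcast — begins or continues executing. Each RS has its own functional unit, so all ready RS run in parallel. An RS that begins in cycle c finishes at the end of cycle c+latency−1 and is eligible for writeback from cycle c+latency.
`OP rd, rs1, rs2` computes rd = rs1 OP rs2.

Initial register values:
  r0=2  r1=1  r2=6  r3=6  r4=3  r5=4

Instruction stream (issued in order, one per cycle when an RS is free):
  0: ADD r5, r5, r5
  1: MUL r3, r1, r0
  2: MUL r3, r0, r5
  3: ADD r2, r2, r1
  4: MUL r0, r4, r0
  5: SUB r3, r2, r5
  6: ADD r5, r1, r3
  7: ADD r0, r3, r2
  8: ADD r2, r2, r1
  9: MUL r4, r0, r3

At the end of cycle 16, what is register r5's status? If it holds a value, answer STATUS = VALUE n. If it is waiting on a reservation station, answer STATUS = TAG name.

c1: issue ADD r5<-Add1 | r0:2,r1:1,r2:6,r3:6,r4:3,r5:Add1
c2: issue MUL r3<-Mul1 | r0:2,r1:1,r2:6,r3:Mul1,r4:3,r5:Add1
c3: CDB Add1=8; issue MUL r3<-Mul2 | r0:2,r1:1,r2:6,r3:Mul2,r4:3,r5:8
c4: issue ADD r2<-Add1 | r0:2,r1:1,r2:Add1,r3:Mul2,r4:3,r5:8
c5: stall | r0:2,r1:1,r2:Add1,r3:Mul2,r4:3,r5:8
c6: CDB Add1=7; stall | r0:2,r1:1,r2:7,r3:Mul2,r4:3,r5:8
c7: CDB Mul1=2; issue MUL r0<-Mul1 | r0:Mul1,r1:1,r2:7,r3:Mul2,r4:3,r5:8
c8: CDB Mul2=16; issue SUB r3<-Add1 | r0:Mul1,r1:1,r2:7,r3:Add1,r4:3,r5:8
c9: issue ADD r5<-Add2 | r0:Mul1,r1:1,r2:7,r3:Add1,r4:3,r5:Add2
c10: CDB Add1=-1; issue ADD r0<-Add1 | r0:Add1,r1:1,r2:7,r3:-1,r4:3,r5:Add2
c11: CDB Mul1=6; stall | r0:Add1,r1:1,r2:7,r3:-1,r4:3,r5:Add2
c12: CDB Add1=6; issue ADD r2<-Add1 | r0:6,r1:1,r2:Add1,r3:-1,r4:3,r5:Add2
c13: CDB Add2=0; issue MUL r4<-Mul1 | r0:6,r1:1,r2:Add1,r3:-1,r4:Mul1,r5:0
c14: CDB Add1=8 | r0:6,r1:1,r2:8,r3:-1,r4:Mul1,r5:0
c15: - | r0:6,r1:1,r2:8,r3:-1,r4:Mul1,r5:0
c16: - | r0:6,r1:1,r2:8,r3:-1,r4:Mul1,r5:0

STATUS = VALUE 0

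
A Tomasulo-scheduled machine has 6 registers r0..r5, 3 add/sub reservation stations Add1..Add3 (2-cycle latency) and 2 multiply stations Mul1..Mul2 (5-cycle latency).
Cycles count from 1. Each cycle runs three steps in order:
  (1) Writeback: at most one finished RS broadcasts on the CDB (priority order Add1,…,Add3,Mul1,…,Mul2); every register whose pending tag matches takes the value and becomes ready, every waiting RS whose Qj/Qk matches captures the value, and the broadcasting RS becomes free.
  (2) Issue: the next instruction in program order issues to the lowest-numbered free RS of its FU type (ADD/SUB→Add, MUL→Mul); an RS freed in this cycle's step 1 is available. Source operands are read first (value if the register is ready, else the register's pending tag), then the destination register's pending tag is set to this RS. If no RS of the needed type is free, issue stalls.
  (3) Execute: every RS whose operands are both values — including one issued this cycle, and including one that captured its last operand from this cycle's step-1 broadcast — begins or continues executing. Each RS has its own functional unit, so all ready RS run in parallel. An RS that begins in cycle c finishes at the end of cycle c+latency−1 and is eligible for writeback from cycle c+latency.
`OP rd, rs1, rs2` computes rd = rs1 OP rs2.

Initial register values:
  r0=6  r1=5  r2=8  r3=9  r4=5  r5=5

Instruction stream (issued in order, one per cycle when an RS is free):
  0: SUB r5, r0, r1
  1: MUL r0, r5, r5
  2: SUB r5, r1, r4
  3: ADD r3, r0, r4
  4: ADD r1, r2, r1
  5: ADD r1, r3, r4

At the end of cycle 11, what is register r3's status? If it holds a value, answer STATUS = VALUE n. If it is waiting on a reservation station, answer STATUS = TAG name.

  c1: issue SUB r5<-Add1  regs: r0:6,r1:5,r2:8,r3:9,r4:5,r5:Add1
  c2: issue MUL r0<-Mul1  regs: r0:Mul1,r1:5,r2:8,r3:9,r4:5,r5:Add1
  c3: CDB Add1=1; issue SUB r5<-Add1  regs: r0:Mul1,r1:5,r2:8,r3:9,r4:5,r5:Add1
  c4: issue ADD r3<-Add2  regs: r0:Mul1,r1:5,r2:8,r3:Add2,r4:5,r5:Add1
  c5: CDB Add1=0; issue ADD r1<-Add1  regs: r0:Mul1,r1:Add1,r2:8,r3:Add2,r4:5,r5:0
  c6: issue ADD r1<-Add3  regs: r0:Mul1,r1:Add3,r2:8,r3:Add2,r4:5,r5:0
  c7: CDB Add1=13  regs: r0:Mul1,r1:Add3,r2:8,r3:Add2,r4:5,r5:0
  c8: CDB Mul1=1  regs: r0:1,r1:Add3,r2:8,r3:Add2,r4:5,r5:0
  c9: -  regs: r0:1,r1:Add3,r2:8,r3:Add2,r4:5,r5:0
  c10: CDB Add2=6  regs: r0:1,r1:Add3,r2:8,r3:6,r4:5,r5:0
  c11: -  regs: r0:1,r1:Add3,r2:8,r3:6,r4:5,r5:0

STATUS = VALUE 6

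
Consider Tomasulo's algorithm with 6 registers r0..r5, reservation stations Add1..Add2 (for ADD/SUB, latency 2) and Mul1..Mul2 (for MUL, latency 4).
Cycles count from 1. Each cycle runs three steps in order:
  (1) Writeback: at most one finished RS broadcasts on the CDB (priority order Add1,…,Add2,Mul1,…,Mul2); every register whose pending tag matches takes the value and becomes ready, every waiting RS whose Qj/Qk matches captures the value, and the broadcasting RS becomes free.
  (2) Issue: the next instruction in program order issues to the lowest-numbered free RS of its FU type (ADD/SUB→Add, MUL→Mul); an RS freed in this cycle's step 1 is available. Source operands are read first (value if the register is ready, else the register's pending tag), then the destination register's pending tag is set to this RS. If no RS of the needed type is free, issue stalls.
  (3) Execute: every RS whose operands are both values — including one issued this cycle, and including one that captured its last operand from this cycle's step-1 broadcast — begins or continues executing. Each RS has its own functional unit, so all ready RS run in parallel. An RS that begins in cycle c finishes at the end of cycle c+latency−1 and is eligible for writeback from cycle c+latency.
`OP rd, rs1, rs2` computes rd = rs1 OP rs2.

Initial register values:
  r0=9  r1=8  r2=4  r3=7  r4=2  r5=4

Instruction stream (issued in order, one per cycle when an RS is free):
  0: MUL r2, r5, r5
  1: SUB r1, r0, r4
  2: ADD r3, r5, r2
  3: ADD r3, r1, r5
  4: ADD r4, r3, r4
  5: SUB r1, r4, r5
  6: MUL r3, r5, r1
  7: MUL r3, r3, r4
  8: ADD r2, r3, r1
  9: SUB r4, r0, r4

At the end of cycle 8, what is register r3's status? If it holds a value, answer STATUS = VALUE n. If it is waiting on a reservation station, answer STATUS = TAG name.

STATUS = TAG Mul1

cycle 1: issue MUL r2<-Mul1 // r0:9,r1:8,r2:Mul1,r3:7,r4:2,r5:4
cycle 2: issue SUB r1<-Add1 // r0:9,r1:Add1,r2:Mul1,r3:7,r4:2,r5:4
cycle 3: issue ADD r3<-Add2 // r0:9,r1:Add1,r2:Mul1,r3:Add2,r4:2,r5:4
cycle 4: CDB Add1=7; issue ADD r3<-Add1 // r0:9,r1:7,r2:Mul1,r3:Add1,r4:2,r5:4
cycle 5: CDB Mul1=16; stall // r0:9,r1:7,r2:16,r3:Add1,r4:2,r5:4
cycle 6: CDB Add1=11; issue ADD r4<-Add1 // r0:9,r1:7,r2:16,r3:11,r4:Add1,r5:4
cycle 7: CDB Add2=20; issue SUB r1<-Add2 // r0:9,r1:Add2,r2:16,r3:11,r4:Add1,r5:4
cycle 8: CDB Add1=13; issue MUL r3<-Mul1 // r0:9,r1:Add2,r2:16,r3:Mul1,r4:13,r5:4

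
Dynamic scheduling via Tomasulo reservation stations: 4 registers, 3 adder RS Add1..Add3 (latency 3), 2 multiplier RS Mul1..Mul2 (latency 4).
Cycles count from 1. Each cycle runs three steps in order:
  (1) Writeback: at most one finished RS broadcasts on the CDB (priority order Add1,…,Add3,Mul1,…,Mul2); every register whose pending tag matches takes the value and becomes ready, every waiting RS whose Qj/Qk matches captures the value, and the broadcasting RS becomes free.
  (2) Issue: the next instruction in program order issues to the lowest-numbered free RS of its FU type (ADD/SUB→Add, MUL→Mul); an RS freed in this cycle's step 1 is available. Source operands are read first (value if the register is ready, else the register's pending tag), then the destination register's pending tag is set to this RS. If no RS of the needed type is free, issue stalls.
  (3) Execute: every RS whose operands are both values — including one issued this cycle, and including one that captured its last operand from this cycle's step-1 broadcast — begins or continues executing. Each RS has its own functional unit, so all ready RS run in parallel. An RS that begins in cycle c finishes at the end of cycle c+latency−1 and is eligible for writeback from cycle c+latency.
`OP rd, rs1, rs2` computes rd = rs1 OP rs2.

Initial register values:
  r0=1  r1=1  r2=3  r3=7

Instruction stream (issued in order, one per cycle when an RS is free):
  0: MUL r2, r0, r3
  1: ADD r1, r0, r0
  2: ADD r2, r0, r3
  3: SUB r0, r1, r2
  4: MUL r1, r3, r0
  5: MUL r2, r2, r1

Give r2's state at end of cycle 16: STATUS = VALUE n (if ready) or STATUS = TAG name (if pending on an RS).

STATUS = TAG Mul1

c1: issue MUL r2<-Mul1 | r0:1,r1:1,r2:Mul1,r3:7
c2: issue ADD r1<-Add1 | r0:1,r1:Add1,r2:Mul1,r3:7
c3: issue ADD r2<-Add2 | r0:1,r1:Add1,r2:Add2,r3:7
c4: issue SUB r0<-Add3 | r0:Add3,r1:Add1,r2:Add2,r3:7
c5: CDB Add1=2; issue MUL r1<-Mul2 | r0:Add3,r1:Mul2,r2:Add2,r3:7
c6: CDB Add2=8; stall | r0:Add3,r1:Mul2,r2:8,r3:7
c7: CDB Mul1=7; issue MUL r2<-Mul1 | r0:Add3,r1:Mul2,r2:Mul1,r3:7
c8: - | r0:Add3,r1:Mul2,r2:Mul1,r3:7
c9: CDB Add3=-6 | r0:-6,r1:Mul2,r2:Mul1,r3:7
c10: - | r0:-6,r1:Mul2,r2:Mul1,r3:7
c11: - | r0:-6,r1:Mul2,r2:Mul1,r3:7
c12: - | r0:-6,r1:Mul2,r2:Mul1,r3:7
c13: CDB Mul2=-42 | r0:-6,r1:-42,r2:Mul1,r3:7
c14: - | r0:-6,r1:-42,r2:Mul1,r3:7
c15: - | r0:-6,r1:-42,r2:Mul1,r3:7
c16: - | r0:-6,r1:-42,r2:Mul1,r3:7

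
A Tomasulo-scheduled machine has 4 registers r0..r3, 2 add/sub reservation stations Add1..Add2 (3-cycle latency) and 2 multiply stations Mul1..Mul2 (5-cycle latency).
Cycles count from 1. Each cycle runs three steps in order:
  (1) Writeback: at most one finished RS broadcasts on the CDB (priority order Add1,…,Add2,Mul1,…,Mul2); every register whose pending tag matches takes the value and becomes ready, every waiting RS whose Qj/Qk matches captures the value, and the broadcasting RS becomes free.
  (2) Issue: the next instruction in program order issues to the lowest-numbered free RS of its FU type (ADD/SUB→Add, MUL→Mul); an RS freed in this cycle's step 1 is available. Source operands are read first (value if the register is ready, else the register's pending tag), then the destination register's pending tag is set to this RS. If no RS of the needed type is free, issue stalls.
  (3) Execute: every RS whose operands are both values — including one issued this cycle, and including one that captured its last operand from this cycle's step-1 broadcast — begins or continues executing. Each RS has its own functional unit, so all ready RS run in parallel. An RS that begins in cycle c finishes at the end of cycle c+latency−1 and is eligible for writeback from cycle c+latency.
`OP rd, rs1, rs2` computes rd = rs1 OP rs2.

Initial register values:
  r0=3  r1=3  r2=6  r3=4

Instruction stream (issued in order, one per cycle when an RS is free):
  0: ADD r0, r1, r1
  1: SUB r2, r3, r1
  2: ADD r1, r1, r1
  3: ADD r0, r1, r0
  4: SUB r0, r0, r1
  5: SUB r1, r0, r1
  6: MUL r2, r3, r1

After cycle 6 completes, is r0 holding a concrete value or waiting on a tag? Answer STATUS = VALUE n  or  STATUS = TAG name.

c1: issue ADD r0<-Add1 | r0:Add1,r1:3,r2:6,r3:4
c2: issue SUB r2<-Add2 | r0:Add1,r1:3,r2:Add2,r3:4
c3: stall | r0:Add1,r1:3,r2:Add2,r3:4
c4: CDB Add1=6; issue ADD r1<-Add1 | r0:6,r1:Add1,r2:Add2,r3:4
c5: CDB Add2=1; issue ADD r0<-Add2 | r0:Add2,r1:Add1,r2:1,r3:4
c6: stall | r0:Add2,r1:Add1,r2:1,r3:4

STATUS = TAG Add2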